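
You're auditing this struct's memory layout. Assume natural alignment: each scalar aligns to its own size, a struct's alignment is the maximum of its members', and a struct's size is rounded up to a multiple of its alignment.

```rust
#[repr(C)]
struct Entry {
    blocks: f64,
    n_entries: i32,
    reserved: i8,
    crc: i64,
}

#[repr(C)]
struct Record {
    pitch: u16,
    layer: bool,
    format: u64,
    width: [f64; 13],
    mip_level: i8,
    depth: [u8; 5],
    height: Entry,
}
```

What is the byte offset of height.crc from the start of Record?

Entry: @0: blocks [8B, align 8] → 8; @8: n_entries [4B, align 4] → 12; @12: reserved [1B, align 1] → 13; +3 pad (align 8); @16: crc [8B, align 8] → 24; size 24, align 8
@0: pitch [2B, align 2] → 2
@2: layer [1B, align 1] → 3
+5 pad (align 8)
@8: format [8B, align 8] → 16
@16: width [104B, align 8] → 120
@120: mip_level [1B, align 1] → 121
@121: depth [5B, align 1] → 126
+2 pad (align 8)
@128: height [24B, align 8] → 152
within Entry: crc at 16
128 + 16 = 144

144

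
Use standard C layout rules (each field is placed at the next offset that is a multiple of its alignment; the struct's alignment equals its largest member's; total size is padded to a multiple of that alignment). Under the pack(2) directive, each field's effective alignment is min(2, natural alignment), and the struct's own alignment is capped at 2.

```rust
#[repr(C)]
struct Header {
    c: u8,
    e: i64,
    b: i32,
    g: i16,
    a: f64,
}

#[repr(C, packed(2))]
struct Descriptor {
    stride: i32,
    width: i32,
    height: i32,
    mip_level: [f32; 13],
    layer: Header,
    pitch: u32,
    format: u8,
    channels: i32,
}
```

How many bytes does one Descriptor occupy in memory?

Header: c at 0 (size 1, align 1) → ends 1; pad 7 to align 8 for e; e at 8 (size 8, align 8) → ends 16; b at 16 (size 4, align 4) → ends 20; g at 20 (size 2, align 2) → ends 22; pad 2 to align 8 for a; a at 24 (size 8, align 8) → ends 32; total 32 bytes, alignment 8
stride at 0 (size 4, align 2) → ends 4
width at 4 (size 4, align 2) → ends 8
height at 8 (size 4, align 2) → ends 12
mip_level at 12 (size 52, align 2) → ends 64
layer at 64 (size 32, align 2) → ends 96
pitch at 96 (size 4, align 2) → ends 100
format at 100 (size 1, align 1) → ends 101
pad 1 to align 2 for channels
channels at 102 (size 4, align 2) → ends 106
total 106 bytes, alignment 2

106 bytes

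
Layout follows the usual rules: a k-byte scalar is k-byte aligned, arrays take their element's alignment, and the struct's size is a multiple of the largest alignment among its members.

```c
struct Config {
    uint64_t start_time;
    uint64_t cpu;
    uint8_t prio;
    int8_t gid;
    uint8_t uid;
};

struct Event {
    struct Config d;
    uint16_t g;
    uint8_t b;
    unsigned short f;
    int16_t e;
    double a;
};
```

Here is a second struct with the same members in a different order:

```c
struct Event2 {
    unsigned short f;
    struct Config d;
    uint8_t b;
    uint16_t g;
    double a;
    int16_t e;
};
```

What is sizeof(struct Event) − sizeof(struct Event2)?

Config: start_time at 0 (size 8, align 8) → ends 8; cpu at 8 (size 8, align 8) → ends 16; prio at 16 (size 1, align 1) → ends 17; gid at 17 (size 1, align 1) → ends 18; uid at 18 (size 1, align 1) → ends 19; tail pad 5 to reach multiple of 8; total 24 bytes, alignment 8
d at 0 (size 24, align 8) → ends 24
g at 24 (size 2, align 2) → ends 26
b at 26 (size 1, align 1) → ends 27
pad 1 to align 2 for f
f at 28 (size 2, align 2) → ends 30
e at 30 (size 2, align 2) → ends 32
a at 32 (size 8, align 8) → ends 40
total 40 bytes, alignment 8
— Event2 —
f at 0 (size 2, align 2) → ends 2
pad 6 to align 8 for d
d at 8 (size 24, align 8) → ends 32
b at 32 (size 1, align 1) → ends 33
pad 1 to align 2 for g
g at 34 (size 2, align 2) → ends 36
pad 4 to align 8 for a
a at 40 (size 8, align 8) → ends 48
e at 48 (size 2, align 2) → ends 50
tail pad 6 to reach multiple of 8
total 56 bytes, alignment 8
40 − 56 = -16

-16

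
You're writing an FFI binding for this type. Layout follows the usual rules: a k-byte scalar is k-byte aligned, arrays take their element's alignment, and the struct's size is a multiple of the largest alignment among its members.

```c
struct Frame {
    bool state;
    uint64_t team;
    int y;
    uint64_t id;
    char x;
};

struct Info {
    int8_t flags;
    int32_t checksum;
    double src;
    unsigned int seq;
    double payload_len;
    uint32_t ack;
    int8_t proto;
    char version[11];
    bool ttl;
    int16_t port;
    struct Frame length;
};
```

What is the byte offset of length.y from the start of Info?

72

Frame: 0..1  state  (1B, 1-aligned); 1..8  -- padding (7B); 8..16  team  (8B, 8-aligned); 16..20  y  (4B, 4-aligned); 20..24  -- padding (4B); 24..32  id  (8B, 8-aligned); 32..33  x  (1B, 1-aligned); 33..40  -- tail padding (7B); sizeof = 40, alignof = 8
0..1  flags  (1B, 1-aligned)
1..4  -- padding (3B)
4..8  checksum  (4B, 4-aligned)
8..16  src  (8B, 8-aligned)
16..20  seq  (4B, 4-aligned)
20..24  -- padding (4B)
24..32  payload_len  (8B, 8-aligned)
32..36  ack  (4B, 4-aligned)
36..37  proto  (1B, 1-aligned)
37..48  version  (11B, 1-aligned)
48..49  ttl  (1B, 1-aligned)
49..50  -- padding (1B)
50..52  port  (2B, 2-aligned)
52..56  -- padding (4B)
56..96  length  (40B, 8-aligned)
within Frame: y at 16
56 + 16 = 72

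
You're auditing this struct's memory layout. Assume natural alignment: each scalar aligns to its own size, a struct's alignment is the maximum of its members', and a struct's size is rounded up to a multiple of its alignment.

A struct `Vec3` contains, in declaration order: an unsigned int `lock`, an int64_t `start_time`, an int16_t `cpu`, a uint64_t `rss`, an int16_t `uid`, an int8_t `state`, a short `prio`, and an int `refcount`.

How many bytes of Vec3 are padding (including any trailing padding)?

17

@0: lock [4B, align 4] → 4
+4 pad (align 8)
@8: start_time [8B, align 8] → 16
@16: cpu [2B, align 2] → 18
+6 pad (align 8)
@24: rss [8B, align 8] → 32
@32: uid [2B, align 2] → 34
@34: state [1B, align 1] → 35
+1 pad (align 2)
@36: prio [2B, align 2] → 38
+2 pad (align 4)
@40: refcount [4B, align 4] → 44
+4 tail pad (align 8)
size 48, align 8
data bytes 31, size 48 → padding 17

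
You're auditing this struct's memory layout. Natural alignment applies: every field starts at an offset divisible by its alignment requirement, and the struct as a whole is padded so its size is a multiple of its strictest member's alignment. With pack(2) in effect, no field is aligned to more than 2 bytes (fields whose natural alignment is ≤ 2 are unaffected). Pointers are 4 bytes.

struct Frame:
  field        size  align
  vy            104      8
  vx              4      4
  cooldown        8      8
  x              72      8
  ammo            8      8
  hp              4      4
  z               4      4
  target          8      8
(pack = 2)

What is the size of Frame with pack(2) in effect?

@0: vy [104B, align 2] → 104
@104: vx [4B, align 2] → 108
@108: cooldown [8B, align 2] → 116
@116: x [72B, align 2] → 188
@188: ammo [8B, align 2] → 196
@196: hp [4B, align 2] → 200
@200: z [4B, align 2] → 204
@204: target [8B, align 2] → 212
size 212, align 2

212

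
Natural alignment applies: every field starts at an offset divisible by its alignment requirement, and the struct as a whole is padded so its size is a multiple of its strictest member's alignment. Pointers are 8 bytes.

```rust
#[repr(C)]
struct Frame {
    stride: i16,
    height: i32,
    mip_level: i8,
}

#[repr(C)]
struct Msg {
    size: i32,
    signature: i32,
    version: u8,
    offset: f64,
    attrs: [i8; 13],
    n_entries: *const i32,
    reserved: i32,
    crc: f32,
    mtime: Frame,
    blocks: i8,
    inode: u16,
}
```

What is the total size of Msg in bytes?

72

Frame: stride at 0 (size 2, align 2) → ends 2; pad 2 to align 4 for height; height at 4 (size 4, align 4) → ends 8; mip_level at 8 (size 1, align 1) → ends 9; tail pad 3 to reach multiple of 4; total 12 bytes, alignment 4
size at 0 (size 4, align 4) → ends 4
signature at 4 (size 4, align 4) → ends 8
version at 8 (size 1, align 1) → ends 9
pad 7 to align 8 for offset
offset at 16 (size 8, align 8) → ends 24
attrs at 24 (size 13, align 1) → ends 37
pad 3 to align 8 for n_entries
n_entries at 40 (size 8, align 8) → ends 48
reserved at 48 (size 4, align 4) → ends 52
crc at 52 (size 4, align 4) → ends 56
mtime at 56 (size 12, align 4) → ends 68
blocks at 68 (size 1, align 1) → ends 69
pad 1 to align 2 for inode
inode at 70 (size 2, align 2) → ends 72
total 72 bytes, alignment 8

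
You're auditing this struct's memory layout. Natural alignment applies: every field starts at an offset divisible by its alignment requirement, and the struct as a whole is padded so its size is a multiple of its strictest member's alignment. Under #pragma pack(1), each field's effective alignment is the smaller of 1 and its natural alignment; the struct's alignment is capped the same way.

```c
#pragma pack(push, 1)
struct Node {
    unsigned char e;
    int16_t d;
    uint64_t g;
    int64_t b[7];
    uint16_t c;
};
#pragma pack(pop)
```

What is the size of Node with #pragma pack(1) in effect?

@0: e [1B, align 1] → 1
@1: d [2B, align 1] → 3
@3: g [8B, align 1] → 11
@11: b [56B, align 1] → 67
@67: c [2B, align 1] → 69
size 69, align 1

69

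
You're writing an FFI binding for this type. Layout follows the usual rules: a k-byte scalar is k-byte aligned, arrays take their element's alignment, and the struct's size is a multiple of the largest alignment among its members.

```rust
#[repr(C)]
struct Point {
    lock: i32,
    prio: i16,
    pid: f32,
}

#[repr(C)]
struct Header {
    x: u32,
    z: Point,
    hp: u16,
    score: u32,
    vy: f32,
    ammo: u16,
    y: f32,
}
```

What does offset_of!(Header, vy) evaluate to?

24

Point: @0: lock [4B, align 4] → 4; @4: prio [2B, align 2] → 6; +2 pad (align 4); @8: pid [4B, align 4] → 12; size 12, align 4
@0: x [4B, align 4] → 4
@4: z [12B, align 4] → 16
@16: hp [2B, align 2] → 18
+2 pad (align 4)
@20: score [4B, align 4] → 24
@24: vy [4B, align 4] → 28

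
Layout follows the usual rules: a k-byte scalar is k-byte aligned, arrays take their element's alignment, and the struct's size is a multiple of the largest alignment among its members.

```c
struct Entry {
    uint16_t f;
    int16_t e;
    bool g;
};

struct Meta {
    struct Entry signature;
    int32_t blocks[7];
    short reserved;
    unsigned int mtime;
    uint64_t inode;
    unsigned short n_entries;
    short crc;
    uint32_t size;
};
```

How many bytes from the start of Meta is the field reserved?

Entry: @0: f [2B, align 2] → 2; @2: e [2B, align 2] → 4; @4: g [1B, align 1] → 5; +1 tail pad (align 2); size 6, align 2
@0: signature [6B, align 2] → 6
+2 pad (align 4)
@8: blocks [28B, align 4] → 36
@36: reserved [2B, align 2] → 38

36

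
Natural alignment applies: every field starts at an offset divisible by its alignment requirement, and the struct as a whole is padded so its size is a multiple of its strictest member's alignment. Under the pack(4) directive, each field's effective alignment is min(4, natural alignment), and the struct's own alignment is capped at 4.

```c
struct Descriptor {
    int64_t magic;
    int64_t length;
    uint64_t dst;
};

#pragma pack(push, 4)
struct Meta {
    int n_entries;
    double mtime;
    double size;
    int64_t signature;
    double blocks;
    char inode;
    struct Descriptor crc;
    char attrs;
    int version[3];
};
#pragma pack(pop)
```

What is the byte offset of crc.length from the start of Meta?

Descriptor: magic at 0 (size 8, align 8) → ends 8; length at 8 (size 8, align 8) → ends 16; dst at 16 (size 8, align 8) → ends 24; total 24 bytes, alignment 8
n_entries at 0 (size 4, align 4) → ends 4
mtime at 4 (size 8, align 4) → ends 12
size at 12 (size 8, align 4) → ends 20
signature at 20 (size 8, align 4) → ends 28
blocks at 28 (size 8, align 4) → ends 36
inode at 36 (size 1, align 1) → ends 37
pad 3 to align 4 for crc
crc at 40 (size 24, align 4) → ends 64
within Descriptor: length at 8
40 + 8 = 48

48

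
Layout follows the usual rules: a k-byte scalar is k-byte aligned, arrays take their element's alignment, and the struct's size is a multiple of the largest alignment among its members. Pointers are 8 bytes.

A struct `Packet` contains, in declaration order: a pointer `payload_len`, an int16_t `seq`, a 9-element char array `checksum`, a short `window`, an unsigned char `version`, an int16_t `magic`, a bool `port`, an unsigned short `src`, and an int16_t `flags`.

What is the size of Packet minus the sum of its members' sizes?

0..8  payload_len  (8B, 8-aligned)
8..10  seq  (2B, 2-aligned)
10..19  checksum  (9B, 1-aligned)
19..20  -- padding (1B)
20..22  window  (2B, 2-aligned)
22..23  version  (1B, 1-aligned)
23..24  -- padding (1B)
24..26  magic  (2B, 2-aligned)
26..27  port  (1B, 1-aligned)
27..28  -- padding (1B)
28..30  src  (2B, 2-aligned)
30..32  flags  (2B, 2-aligned)
sizeof = 32, alignof = 8
data bytes 29, size 32 → padding 3

3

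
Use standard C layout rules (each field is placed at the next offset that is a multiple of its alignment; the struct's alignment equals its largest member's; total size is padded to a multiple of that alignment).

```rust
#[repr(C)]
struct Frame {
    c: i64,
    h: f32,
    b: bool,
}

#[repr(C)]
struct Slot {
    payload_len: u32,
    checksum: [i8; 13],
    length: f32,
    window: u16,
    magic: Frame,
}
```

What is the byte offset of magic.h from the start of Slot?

40

Frame: 0..8  c  (8B, 8-aligned); 8..12  h  (4B, 4-aligned); 12..13  b  (1B, 1-aligned); 13..16  -- tail padding (3B); sizeof = 16, alignof = 8
0..4  payload_len  (4B, 4-aligned)
4..17  checksum  (13B, 1-aligned)
17..20  -- padding (3B)
20..24  length  (4B, 4-aligned)
24..26  window  (2B, 2-aligned)
26..32  -- padding (6B)
32..48  magic  (16B, 8-aligned)
within Frame: h at 8
32 + 8 = 40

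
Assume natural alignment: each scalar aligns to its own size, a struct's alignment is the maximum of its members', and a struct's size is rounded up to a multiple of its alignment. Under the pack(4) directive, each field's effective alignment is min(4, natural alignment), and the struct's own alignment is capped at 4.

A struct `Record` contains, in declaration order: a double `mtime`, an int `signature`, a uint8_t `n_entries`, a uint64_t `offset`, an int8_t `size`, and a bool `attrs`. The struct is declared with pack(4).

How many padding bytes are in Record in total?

5

@0: mtime [8B, align 4] → 8
@8: signature [4B, align 4] → 12
@12: n_entries [1B, align 1] → 13
+3 pad (align 4)
@16: offset [8B, align 4] → 24
@24: size [1B, align 1] → 25
@25: attrs [1B, align 1] → 26
+2 tail pad (align 4)
size 28, align 4
data bytes 23, size 28 → padding 5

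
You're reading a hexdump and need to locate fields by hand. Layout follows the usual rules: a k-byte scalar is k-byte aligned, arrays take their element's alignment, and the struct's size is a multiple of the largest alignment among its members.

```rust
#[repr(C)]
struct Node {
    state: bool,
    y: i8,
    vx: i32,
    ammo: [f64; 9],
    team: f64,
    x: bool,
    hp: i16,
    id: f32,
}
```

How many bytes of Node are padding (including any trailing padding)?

3

@0: state [1B, align 1] → 1
@1: y [1B, align 1] → 2
+2 pad (align 4)
@4: vx [4B, align 4] → 8
@8: ammo [72B, align 8] → 80
@80: team [8B, align 8] → 88
@88: x [1B, align 1] → 89
+1 pad (align 2)
@90: hp [2B, align 2] → 92
@92: id [4B, align 4] → 96
size 96, align 8
data bytes 93, size 96 → padding 3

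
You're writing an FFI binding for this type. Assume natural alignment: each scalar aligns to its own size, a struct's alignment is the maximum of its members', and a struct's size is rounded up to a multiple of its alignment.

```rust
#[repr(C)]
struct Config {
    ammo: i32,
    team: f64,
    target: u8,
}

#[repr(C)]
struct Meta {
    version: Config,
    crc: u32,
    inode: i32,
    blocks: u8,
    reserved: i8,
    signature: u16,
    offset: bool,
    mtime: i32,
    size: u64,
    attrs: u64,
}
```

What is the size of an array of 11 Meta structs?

Config: @0: ammo [4B, align 4] → 4; +4 pad (align 8); @8: team [8B, align 8] → 16; @16: target [1B, align 1] → 17; +7 tail pad (align 8); size 24, align 8
@0: version [24B, align 8] → 24
@24: crc [4B, align 4] → 28
@28: inode [4B, align 4] → 32
@32: blocks [1B, align 1] → 33
@33: reserved [1B, align 1] → 34
@34: signature [2B, align 2] → 36
@36: offset [1B, align 1] → 37
+3 pad (align 4)
@40: mtime [4B, align 4] → 44
+4 pad (align 8)
@48: size [8B, align 8] → 56
@56: attrs [8B, align 8] → 64
size 64, align 8
array of 11: 11 × 64 = 704

704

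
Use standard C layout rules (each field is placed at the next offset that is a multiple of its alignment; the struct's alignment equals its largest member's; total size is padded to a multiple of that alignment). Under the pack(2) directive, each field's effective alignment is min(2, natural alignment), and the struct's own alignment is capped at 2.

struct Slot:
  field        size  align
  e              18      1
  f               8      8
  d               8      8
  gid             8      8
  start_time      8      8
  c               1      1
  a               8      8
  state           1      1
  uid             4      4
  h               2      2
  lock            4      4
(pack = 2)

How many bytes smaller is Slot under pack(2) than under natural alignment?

natural layout:
  0..18  e  (18B, 1-aligned)
  18..24  -- padding (6B)
  24..32  f  (8B, 8-aligned)
  32..40  d  (8B, 8-aligned)
  40..48  gid  (8B, 8-aligned)
  48..56  start_time  (8B, 8-aligned)
  56..57  c  (1B, 1-aligned)
  57..64  -- padding (7B)
  64..72  a  (8B, 8-aligned)
  72..73  state  (1B, 1-aligned)
  73..76  -- padding (3B)
  76..80  uid  (4B, 4-aligned)
  80..82  h  (2B, 2-aligned)
  82..84  -- padding (2B)
  84..88  lock  (4B, 4-aligned)
  sizeof = 88, alignof = 8
packed(2) layout:
  0..18  e  (18B, 1-aligned)
  18..26  f  (8B, 2-aligned)
  26..34  d  (8B, 2-aligned)
  34..42  gid  (8B, 2-aligned)
  42..50  start_time  (8B, 2-aligned)
  50..51  c  (1B, 1-aligned)
  51..52  -- padding (1B)
  52..60  a  (8B, 2-aligned)
  60..61  state  (1B, 1-aligned)
  61..62  -- padding (1B)
  62..66  uid  (4B, 2-aligned)
  66..68  h  (2B, 2-aligned)
  68..72  lock  (4B, 2-aligned)
  sizeof = 72, alignof = 2
88 − 72 = 16

16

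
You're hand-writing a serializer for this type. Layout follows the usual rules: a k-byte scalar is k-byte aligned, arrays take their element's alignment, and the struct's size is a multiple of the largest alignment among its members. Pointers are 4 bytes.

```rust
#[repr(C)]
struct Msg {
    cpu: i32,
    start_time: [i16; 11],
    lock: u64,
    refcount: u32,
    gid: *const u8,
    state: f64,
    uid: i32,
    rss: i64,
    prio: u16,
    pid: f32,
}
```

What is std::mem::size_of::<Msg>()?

80 bytes

cpu at 0 (size 4, align 4) → ends 4
start_time at 4 (size 22, align 2) → ends 26
pad 6 to align 8 for lock
lock at 32 (size 8, align 8) → ends 40
refcount at 40 (size 4, align 4) → ends 44
gid at 44 (size 4, align 4) → ends 48
state at 48 (size 8, align 8) → ends 56
uid at 56 (size 4, align 4) → ends 60
pad 4 to align 8 for rss
rss at 64 (size 8, align 8) → ends 72
prio at 72 (size 2, align 2) → ends 74
pad 2 to align 4 for pid
pid at 76 (size 4, align 4) → ends 80
total 80 bytes, alignment 8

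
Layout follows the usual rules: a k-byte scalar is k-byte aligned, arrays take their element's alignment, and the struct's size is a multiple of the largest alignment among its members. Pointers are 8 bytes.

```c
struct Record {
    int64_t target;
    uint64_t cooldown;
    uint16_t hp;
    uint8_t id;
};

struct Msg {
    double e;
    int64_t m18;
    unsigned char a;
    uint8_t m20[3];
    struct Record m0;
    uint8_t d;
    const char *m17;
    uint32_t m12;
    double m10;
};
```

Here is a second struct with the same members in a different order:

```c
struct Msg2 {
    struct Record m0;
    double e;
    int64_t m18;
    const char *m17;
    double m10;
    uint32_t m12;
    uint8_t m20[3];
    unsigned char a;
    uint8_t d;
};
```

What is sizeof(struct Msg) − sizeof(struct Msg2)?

Record: 0..8  target  (8B, 8-aligned); 8..16  cooldown  (8B, 8-aligned); 16..18  hp  (2B, 2-aligned); 18..19  id  (1B, 1-aligned); 19..24  -- tail padding (5B); sizeof = 24, alignof = 8
0..8  e  (8B, 8-aligned)
8..16  m18  (8B, 8-aligned)
16..17  a  (1B, 1-aligned)
17..20  m20  (3B, 1-aligned)
20..24  -- padding (4B)
24..48  m0  (24B, 8-aligned)
48..49  d  (1B, 1-aligned)
49..56  -- padding (7B)
56..64  m17  (8B, 8-aligned)
64..68  m12  (4B, 4-aligned)
68..72  -- padding (4B)
72..80  m10  (8B, 8-aligned)
sizeof = 80, alignof = 8
— Msg2 —
0..24  m0  (24B, 8-aligned)
24..32  e  (8B, 8-aligned)
32..40  m18  (8B, 8-aligned)
40..48  m17  (8B, 8-aligned)
48..56  m10  (8B, 8-aligned)
56..60  m12  (4B, 4-aligned)
60..63  m20  (3B, 1-aligned)
63..64  a  (1B, 1-aligned)
64..65  d  (1B, 1-aligned)
65..72  -- tail padding (7B)
sizeof = 72, alignof = 8
80 − 72 = 8

8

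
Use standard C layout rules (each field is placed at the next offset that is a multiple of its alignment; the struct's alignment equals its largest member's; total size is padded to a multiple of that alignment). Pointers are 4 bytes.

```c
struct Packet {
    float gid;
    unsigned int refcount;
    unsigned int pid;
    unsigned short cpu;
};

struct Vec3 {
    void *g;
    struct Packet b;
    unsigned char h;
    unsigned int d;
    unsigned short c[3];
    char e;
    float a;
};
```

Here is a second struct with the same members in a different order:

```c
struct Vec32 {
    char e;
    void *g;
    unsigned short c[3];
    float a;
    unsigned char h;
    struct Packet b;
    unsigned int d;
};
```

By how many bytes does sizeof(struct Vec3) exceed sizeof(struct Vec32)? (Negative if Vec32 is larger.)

-4

Packet: gid at 0 (size 4, align 4) → ends 4; refcount at 4 (size 4, align 4) → ends 8; pid at 8 (size 4, align 4) → ends 12; cpu at 12 (size 2, align 2) → ends 14; tail pad 2 to reach multiple of 4; total 16 bytes, alignment 4
g at 0 (size 4, align 4) → ends 4
b at 4 (size 16, align 4) → ends 20
h at 20 (size 1, align 1) → ends 21
pad 3 to align 4 for d
d at 24 (size 4, align 4) → ends 28
c at 28 (size 6, align 2) → ends 34
e at 34 (size 1, align 1) → ends 35
pad 1 to align 4 for a
a at 36 (size 4, align 4) → ends 40
total 40 bytes, alignment 4
— Vec32 —
e at 0 (size 1, align 1) → ends 1
pad 3 to align 4 for g
g at 4 (size 4, align 4) → ends 8
c at 8 (size 6, align 2) → ends 14
pad 2 to align 4 for a
a at 16 (size 4, align 4) → ends 20
h at 20 (size 1, align 1) → ends 21
pad 3 to align 4 for b
b at 24 (size 16, align 4) → ends 40
d at 40 (size 4, align 4) → ends 44
total 44 bytes, alignment 4
40 − 44 = -4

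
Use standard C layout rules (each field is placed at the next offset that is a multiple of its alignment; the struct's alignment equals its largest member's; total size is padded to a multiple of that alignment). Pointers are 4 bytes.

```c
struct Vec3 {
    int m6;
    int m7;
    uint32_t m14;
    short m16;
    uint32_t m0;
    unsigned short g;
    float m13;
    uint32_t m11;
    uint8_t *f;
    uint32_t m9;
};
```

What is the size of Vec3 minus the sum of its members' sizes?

4

@0: m6 [4B, align 4] → 4
@4: m7 [4B, align 4] → 8
@8: m14 [4B, align 4] → 12
@12: m16 [2B, align 2] → 14
+2 pad (align 4)
@16: m0 [4B, align 4] → 20
@20: g [2B, align 2] → 22
+2 pad (align 4)
@24: m13 [4B, align 4] → 28
@28: m11 [4B, align 4] → 32
@32: f [4B, align 4] → 36
@36: m9 [4B, align 4] → 40
size 40, align 4
data bytes 36, size 40 → padding 4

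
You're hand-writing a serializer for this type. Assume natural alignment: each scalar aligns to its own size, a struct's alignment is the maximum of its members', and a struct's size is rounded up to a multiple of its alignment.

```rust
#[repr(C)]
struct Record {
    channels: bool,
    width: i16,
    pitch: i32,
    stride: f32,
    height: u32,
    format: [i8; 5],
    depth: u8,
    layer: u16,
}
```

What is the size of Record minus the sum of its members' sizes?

0..1  channels  (1B, 1-aligned)
1..2  -- padding (1B)
2..4  width  (2B, 2-aligned)
4..8  pitch  (4B, 4-aligned)
8..12  stride  (4B, 4-aligned)
12..16  height  (4B, 4-aligned)
16..21  format  (5B, 1-aligned)
21..22  depth  (1B, 1-aligned)
22..24  layer  (2B, 2-aligned)
sizeof = 24, alignof = 4
data bytes 23, size 24 → padding 1

1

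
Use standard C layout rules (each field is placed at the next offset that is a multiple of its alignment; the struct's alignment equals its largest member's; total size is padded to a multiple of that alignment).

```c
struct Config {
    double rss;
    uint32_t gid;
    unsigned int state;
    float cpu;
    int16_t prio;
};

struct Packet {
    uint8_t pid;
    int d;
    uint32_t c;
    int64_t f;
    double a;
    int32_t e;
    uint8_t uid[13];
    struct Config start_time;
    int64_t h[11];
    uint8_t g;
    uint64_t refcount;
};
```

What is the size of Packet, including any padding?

184

Config: 0..8  rss  (8B, 8-aligned); 8..12  gid  (4B, 4-aligned); 12..16  state  (4B, 4-aligned); 16..20  cpu  (4B, 4-aligned); 20..22  prio  (2B, 2-aligned); 22..24  -- tail padding (2B); sizeof = 24, alignof = 8
0..1  pid  (1B, 1-aligned)
1..4  -- padding (3B)
4..8  d  (4B, 4-aligned)
8..12  c  (4B, 4-aligned)
12..16  -- padding (4B)
16..24  f  (8B, 8-aligned)
24..32  a  (8B, 8-aligned)
32..36  e  (4B, 4-aligned)
36..49  uid  (13B, 1-aligned)
49..56  -- padding (7B)
56..80  start_time  (24B, 8-aligned)
80..168  h  (88B, 8-aligned)
168..169  g  (1B, 1-aligned)
169..176  -- padding (7B)
176..184  refcount  (8B, 8-aligned)
sizeof = 184, alignof = 8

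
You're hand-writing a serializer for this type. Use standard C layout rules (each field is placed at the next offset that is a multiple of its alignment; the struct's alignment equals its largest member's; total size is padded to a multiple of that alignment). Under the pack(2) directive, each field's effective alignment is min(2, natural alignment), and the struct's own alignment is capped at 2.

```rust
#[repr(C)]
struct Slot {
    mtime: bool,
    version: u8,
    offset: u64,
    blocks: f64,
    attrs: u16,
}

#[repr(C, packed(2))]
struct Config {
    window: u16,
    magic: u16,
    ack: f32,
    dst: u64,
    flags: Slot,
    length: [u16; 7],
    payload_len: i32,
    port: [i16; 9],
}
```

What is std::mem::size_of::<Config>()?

84

Slot: @0: mtime [1B, align 1] → 1; @1: version [1B, align 1] → 2; +6 pad (align 8); @8: offset [8B, align 8] → 16; @16: blocks [8B, align 8] → 24; @24: attrs [2B, align 2] → 26; +6 tail pad (align 8); size 32, align 8
@0: window [2B, align 2] → 2
@2: magic [2B, align 2] → 4
@4: ack [4B, align 2] → 8
@8: dst [8B, align 2] → 16
@16: flags [32B, align 2] → 48
@48: length [14B, align 2] → 62
@62: payload_len [4B, align 2] → 66
@66: port [18B, align 2] → 84
size 84, align 2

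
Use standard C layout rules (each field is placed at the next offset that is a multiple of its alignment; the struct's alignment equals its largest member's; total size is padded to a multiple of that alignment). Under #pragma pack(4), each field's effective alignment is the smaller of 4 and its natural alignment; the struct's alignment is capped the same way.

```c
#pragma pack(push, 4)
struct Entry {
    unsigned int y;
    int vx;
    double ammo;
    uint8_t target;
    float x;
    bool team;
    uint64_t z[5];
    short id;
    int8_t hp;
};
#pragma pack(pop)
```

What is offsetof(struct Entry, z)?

@0: y [4B, align 4] → 4
@4: vx [4B, align 4] → 8
@8: ammo [8B, align 4] → 16
@16: target [1B, align 1] → 17
+3 pad (align 4)
@20: x [4B, align 4] → 24
@24: team [1B, align 1] → 25
+3 pad (align 4)
@28: z [40B, align 4] → 68

28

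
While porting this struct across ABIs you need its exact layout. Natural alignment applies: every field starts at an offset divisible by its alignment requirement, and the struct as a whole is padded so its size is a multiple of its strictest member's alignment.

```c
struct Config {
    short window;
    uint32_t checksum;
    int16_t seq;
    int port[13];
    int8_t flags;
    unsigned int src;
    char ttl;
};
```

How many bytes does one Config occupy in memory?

76 bytes

@0: window [2B, align 2] → 2
+2 pad (align 4)
@4: checksum [4B, align 4] → 8
@8: seq [2B, align 2] → 10
+2 pad (align 4)
@12: port [52B, align 4] → 64
@64: flags [1B, align 1] → 65
+3 pad (align 4)
@68: src [4B, align 4] → 72
@72: ttl [1B, align 1] → 73
+3 tail pad (align 4)
size 76, align 4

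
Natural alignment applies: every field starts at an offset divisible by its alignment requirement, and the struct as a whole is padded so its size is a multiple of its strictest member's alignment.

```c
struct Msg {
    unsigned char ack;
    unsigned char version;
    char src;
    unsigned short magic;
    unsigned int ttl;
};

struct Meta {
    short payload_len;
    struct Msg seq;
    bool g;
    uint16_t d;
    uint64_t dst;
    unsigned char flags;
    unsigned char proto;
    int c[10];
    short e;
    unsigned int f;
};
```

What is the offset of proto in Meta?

33

Msg: 0..1  ack  (1B, 1-aligned); 1..2  version  (1B, 1-aligned); 2..3  src  (1B, 1-aligned); 3..4  -- padding (1B); 4..6  magic  (2B, 2-aligned); 6..8  -- padding (2B); 8..12  ttl  (4B, 4-aligned); sizeof = 12, alignof = 4
0..2  payload_len  (2B, 2-aligned)
2..4  -- padding (2B)
4..16  seq  (12B, 4-aligned)
16..17  g  (1B, 1-aligned)
17..18  -- padding (1B)
18..20  d  (2B, 2-aligned)
20..24  -- padding (4B)
24..32  dst  (8B, 8-aligned)
32..33  flags  (1B, 1-aligned)
33..34  proto  (1B, 1-aligned)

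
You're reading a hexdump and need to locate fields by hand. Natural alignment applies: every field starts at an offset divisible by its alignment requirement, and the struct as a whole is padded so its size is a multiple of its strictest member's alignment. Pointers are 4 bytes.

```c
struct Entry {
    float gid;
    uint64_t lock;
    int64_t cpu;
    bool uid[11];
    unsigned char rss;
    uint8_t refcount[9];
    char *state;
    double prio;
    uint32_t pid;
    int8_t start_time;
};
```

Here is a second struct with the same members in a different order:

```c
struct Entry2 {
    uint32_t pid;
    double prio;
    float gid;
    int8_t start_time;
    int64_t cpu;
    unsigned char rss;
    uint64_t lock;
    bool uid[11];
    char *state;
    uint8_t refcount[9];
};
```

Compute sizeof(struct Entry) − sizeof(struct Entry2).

gid at 0 (size 4, align 4) → ends 4
pad 4 to align 8 for lock
lock at 8 (size 8, align 8) → ends 16
cpu at 16 (size 8, align 8) → ends 24
uid at 24 (size 11, align 1) → ends 35
rss at 35 (size 1, align 1) → ends 36
refcount at 36 (size 9, align 1) → ends 45
pad 3 to align 4 for state
state at 48 (size 4, align 4) → ends 52
pad 4 to align 8 for prio
prio at 56 (size 8, align 8) → ends 64
pid at 64 (size 4, align 4) → ends 68
start_time at 68 (size 1, align 1) → ends 69
tail pad 3 to reach multiple of 8
total 72 bytes, alignment 8
— Entry2 —
pid at 0 (size 4, align 4) → ends 4
pad 4 to align 8 for prio
prio at 8 (size 8, align 8) → ends 16
gid at 16 (size 4, align 4) → ends 20
start_time at 20 (size 1, align 1) → ends 21
pad 3 to align 8 for cpu
cpu at 24 (size 8, align 8) → ends 32
rss at 32 (size 1, align 1) → ends 33
pad 7 to align 8 for lock
lock at 40 (size 8, align 8) → ends 48
uid at 48 (size 11, align 1) → ends 59
pad 1 to align 4 for state
state at 60 (size 4, align 4) → ends 64
refcount at 64 (size 9, align 1) → ends 73
tail pad 7 to reach multiple of 8
total 80 bytes, alignment 8
72 − 80 = -8

-8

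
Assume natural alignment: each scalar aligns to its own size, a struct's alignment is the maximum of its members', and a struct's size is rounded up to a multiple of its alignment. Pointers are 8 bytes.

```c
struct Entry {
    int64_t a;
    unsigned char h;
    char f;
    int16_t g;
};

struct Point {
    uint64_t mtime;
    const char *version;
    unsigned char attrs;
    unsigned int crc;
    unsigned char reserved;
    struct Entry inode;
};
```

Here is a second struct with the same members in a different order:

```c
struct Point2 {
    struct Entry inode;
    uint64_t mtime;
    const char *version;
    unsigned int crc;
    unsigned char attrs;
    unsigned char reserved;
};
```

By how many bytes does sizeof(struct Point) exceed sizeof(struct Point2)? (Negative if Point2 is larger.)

Entry: a at 0 (size 8, align 8) → ends 8; h at 8 (size 1, align 1) → ends 9; f at 9 (size 1, align 1) → ends 10; g at 10 (size 2, align 2) → ends 12; tail pad 4 to reach multiple of 8; total 16 bytes, alignment 8
mtime at 0 (size 8, align 8) → ends 8
version at 8 (size 8, align 8) → ends 16
attrs at 16 (size 1, align 1) → ends 17
pad 3 to align 4 for crc
crc at 20 (size 4, align 4) → ends 24
reserved at 24 (size 1, align 1) → ends 25
pad 7 to align 8 for inode
inode at 32 (size 16, align 8) → ends 48
total 48 bytes, alignment 8
— Point2 —
inode at 0 (size 16, align 8) → ends 16
mtime at 16 (size 8, align 8) → ends 24
version at 24 (size 8, align 8) → ends 32
crc at 32 (size 4, align 4) → ends 36
attrs at 36 (size 1, align 1) → ends 37
reserved at 37 (size 1, align 1) → ends 38
tail pad 2 to reach multiple of 8
total 40 bytes, alignment 8
48 − 40 = 8

8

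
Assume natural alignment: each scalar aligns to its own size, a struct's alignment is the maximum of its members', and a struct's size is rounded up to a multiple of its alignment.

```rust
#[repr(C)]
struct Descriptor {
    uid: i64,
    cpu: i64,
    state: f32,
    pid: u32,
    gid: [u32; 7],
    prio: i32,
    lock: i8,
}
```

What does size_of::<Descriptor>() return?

uid at 0 (size 8, align 8) → ends 8
cpu at 8 (size 8, align 8) → ends 16
state at 16 (size 4, align 4) → ends 20
pid at 20 (size 4, align 4) → ends 24
gid at 24 (size 28, align 4) → ends 52
prio at 52 (size 4, align 4) → ends 56
lock at 56 (size 1, align 1) → ends 57
tail pad 7 to reach multiple of 8
total 64 bytes, alignment 8

64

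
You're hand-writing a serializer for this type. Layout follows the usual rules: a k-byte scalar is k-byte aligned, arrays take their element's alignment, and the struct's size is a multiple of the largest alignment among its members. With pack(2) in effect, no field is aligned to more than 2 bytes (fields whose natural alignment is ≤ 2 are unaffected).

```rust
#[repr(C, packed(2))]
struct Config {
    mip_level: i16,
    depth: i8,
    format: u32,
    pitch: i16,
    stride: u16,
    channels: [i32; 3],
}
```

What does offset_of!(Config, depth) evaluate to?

@0: mip_level [2B, align 2] → 2
@2: depth [1B, align 1] → 3

2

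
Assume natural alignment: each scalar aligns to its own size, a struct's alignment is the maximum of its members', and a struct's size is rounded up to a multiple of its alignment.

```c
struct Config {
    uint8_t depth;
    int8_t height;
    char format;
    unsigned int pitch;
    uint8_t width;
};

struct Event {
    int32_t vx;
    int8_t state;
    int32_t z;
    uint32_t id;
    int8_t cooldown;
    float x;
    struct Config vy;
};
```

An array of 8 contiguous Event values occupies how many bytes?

Config: @0: depth [1B, align 1] → 1; @1: height [1B, align 1] → 2; @2: format [1B, align 1] → 3; +1 pad (align 4); @4: pitch [4B, align 4] → 8; @8: width [1B, align 1] → 9; +3 tail pad (align 4); size 12, align 4
@0: vx [4B, align 4] → 4
@4: state [1B, align 1] → 5
+3 pad (align 4)
@8: z [4B, align 4] → 12
@12: id [4B, align 4] → 16
@16: cooldown [1B, align 1] → 17
+3 pad (align 4)
@20: x [4B, align 4] → 24
@24: vy [12B, align 4] → 36
size 36, align 4
array of 8: 8 × 36 = 288

288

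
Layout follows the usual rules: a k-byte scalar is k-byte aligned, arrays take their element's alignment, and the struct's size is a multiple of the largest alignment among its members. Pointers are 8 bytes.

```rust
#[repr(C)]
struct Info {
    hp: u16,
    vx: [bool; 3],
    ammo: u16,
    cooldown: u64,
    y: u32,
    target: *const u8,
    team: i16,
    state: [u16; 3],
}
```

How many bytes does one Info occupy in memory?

@0: hp [2B, align 2] → 2
@2: vx [3B, align 1] → 5
+1 pad (align 2)
@6: ammo [2B, align 2] → 8
@8: cooldown [8B, align 8] → 16
@16: y [4B, align 4] → 20
+4 pad (align 8)
@24: target [8B, align 8] → 32
@32: team [2B, align 2] → 34
@34: state [6B, align 2] → 40
size 40, align 8

40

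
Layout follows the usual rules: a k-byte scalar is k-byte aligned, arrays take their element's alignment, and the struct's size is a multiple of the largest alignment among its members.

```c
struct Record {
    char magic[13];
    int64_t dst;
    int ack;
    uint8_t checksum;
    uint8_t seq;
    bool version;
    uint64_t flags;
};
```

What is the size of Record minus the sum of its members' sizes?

@0: magic [13B, align 1] → 13
+3 pad (align 8)
@16: dst [8B, align 8] → 24
@24: ack [4B, align 4] → 28
@28: checksum [1B, align 1] → 29
@29: seq [1B, align 1] → 30
@30: version [1B, align 1] → 31
+1 pad (align 8)
@32: flags [8B, align 8] → 40
size 40, align 8
data bytes 36, size 40 → padding 4

4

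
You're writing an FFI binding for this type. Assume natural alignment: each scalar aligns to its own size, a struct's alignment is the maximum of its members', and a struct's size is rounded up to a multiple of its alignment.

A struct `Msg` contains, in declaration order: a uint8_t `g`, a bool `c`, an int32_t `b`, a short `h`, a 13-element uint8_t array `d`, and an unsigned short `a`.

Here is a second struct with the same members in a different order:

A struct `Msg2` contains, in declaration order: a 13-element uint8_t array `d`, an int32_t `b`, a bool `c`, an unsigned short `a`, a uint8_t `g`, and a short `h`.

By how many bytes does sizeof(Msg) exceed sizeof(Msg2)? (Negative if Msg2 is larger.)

0

g at 0 (size 1, align 1) → ends 1
c at 1 (size 1, align 1) → ends 2
pad 2 to align 4 for b
b at 4 (size 4, align 4) → ends 8
h at 8 (size 2, align 2) → ends 10
d at 10 (size 13, align 1) → ends 23
pad 1 to align 2 for a
a at 24 (size 2, align 2) → ends 26
tail pad 2 to reach multiple of 4
total 28 bytes, alignment 4
— Msg2 —
d at 0 (size 13, align 1) → ends 13
pad 3 to align 4 for b
b at 16 (size 4, align 4) → ends 20
c at 20 (size 1, align 1) → ends 21
pad 1 to align 2 for a
a at 22 (size 2, align 2) → ends 24
g at 24 (size 1, align 1) → ends 25
pad 1 to align 2 for h
h at 26 (size 2, align 2) → ends 28
total 28 bytes, alignment 4
28 − 28 = 0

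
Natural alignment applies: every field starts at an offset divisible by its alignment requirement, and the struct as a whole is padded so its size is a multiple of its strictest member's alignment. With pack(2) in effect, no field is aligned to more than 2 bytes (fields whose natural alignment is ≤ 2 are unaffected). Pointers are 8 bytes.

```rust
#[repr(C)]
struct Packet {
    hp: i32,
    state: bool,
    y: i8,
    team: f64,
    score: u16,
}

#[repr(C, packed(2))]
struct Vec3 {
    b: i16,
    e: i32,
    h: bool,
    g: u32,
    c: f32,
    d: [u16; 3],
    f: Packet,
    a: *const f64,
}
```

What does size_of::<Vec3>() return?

Packet: @0: hp [4B, align 4] → 4; @4: state [1B, align 1] → 5; @5: y [1B, align 1] → 6; +2 pad (align 8); @8: team [8B, align 8] → 16; @16: score [2B, align 2] → 18; +6 tail pad (align 8); size 24, align 8
@0: b [2B, align 2] → 2
@2: e [4B, align 2] → 6
@6: h [1B, align 1] → 7
+1 pad (align 2)
@8: g [4B, align 2] → 12
@12: c [4B, align 2] → 16
@16: d [6B, align 2] → 22
@22: f [24B, align 2] → 46
@46: a [8B, align 2] → 54
size 54, align 2

54 bytes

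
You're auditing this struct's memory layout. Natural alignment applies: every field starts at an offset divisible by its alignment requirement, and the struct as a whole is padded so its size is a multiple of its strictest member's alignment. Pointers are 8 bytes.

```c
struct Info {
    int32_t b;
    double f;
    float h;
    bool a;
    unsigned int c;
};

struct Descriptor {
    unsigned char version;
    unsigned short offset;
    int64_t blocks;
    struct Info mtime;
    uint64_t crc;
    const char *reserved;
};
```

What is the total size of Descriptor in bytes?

64 bytes

Info: @0: b [4B, align 4] → 4; +4 pad (align 8); @8: f [8B, align 8] → 16; @16: h [4B, align 4] → 20; @20: a [1B, align 1] → 21; +3 pad (align 4); @24: c [4B, align 4] → 28; +4 tail pad (align 8); size 32, align 8
@0: version [1B, align 1] → 1
+1 pad (align 2)
@2: offset [2B, align 2] → 4
+4 pad (align 8)
@8: blocks [8B, align 8] → 16
@16: mtime [32B, align 8] → 48
@48: crc [8B, align 8] → 56
@56: reserved [8B, align 8] → 64
size 64, align 8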